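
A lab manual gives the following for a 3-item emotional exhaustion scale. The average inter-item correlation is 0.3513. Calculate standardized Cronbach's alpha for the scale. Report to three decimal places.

standardized Cronbach's alpha = 0.619

Standardized α = k·r̄ / (1 + (k−1)·r̄) = 3 × 0.3513 / (1 + 2 × 0.3513)
  = 1.0539 / 1.7026 = 0.619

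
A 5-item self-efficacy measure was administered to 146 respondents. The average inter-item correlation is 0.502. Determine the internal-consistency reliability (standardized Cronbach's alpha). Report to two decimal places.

α = 0.83

Standardized α = k·r̄ / (1 + (k−1)·r̄) = 5 × 0.502 / (1 + 4 × 0.502)
  = 2.5100 / 3.0080 = 0.83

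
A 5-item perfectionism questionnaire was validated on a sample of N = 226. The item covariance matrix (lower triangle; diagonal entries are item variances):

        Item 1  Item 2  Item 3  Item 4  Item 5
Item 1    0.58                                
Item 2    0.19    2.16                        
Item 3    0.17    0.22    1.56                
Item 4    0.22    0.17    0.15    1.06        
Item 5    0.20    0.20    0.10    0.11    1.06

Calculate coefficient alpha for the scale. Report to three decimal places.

Σσ²ᵢ = 0.58 + 2.16 + 1.56 + 1.06 + 1.06 = 6.42
Sum of off-diagonal covariances = 1.73
total variance = 6.42 + 2 × 1.73 = 9.88
α = (k/(k−1))·(1 − Σσ²ᵢ/total variance) = (5/4)·(1 − 6.42/9.88) = 0.438

coefficient alpha = 0.438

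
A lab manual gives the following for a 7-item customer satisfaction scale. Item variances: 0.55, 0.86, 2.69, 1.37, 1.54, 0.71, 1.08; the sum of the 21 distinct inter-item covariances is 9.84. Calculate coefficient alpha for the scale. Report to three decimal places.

α = 0.806

ΣVar(i) = 0.55 + 0.86 + 2.69 + 1.37 + 1.54 + 0.71 + 1.08 = 8.80
Sum of distinct covariances = 9.84
total variance = ΣVar(i) + 2·Σcov = 8.80 + 2 × 9.84 = 28.48
α = (7/6)·(1 − 8.80/28.48) = 0.806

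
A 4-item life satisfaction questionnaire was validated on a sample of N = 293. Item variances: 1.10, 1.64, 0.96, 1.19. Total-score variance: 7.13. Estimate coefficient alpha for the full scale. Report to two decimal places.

coefficient alpha = 0.42

sum of item variances = 1.10 + 1.64 + 0.96 + 1.19 = 4.89
α = (k/(k−1))·(1 − sum of item variances/total variance) = (4/3)·(1 − 4.89/7.13) = 0.42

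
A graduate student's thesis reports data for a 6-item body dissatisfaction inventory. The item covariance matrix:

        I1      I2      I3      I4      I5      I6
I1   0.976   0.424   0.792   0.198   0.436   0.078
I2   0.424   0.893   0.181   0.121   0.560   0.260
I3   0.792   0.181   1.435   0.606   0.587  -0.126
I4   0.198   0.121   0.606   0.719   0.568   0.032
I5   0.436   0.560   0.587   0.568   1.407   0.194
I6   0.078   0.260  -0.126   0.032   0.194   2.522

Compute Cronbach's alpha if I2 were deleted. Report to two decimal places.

α = 0.61

Remaining items: I1, I3, I4, I5, I6 (k = 5).
Σσᵢ² = 0.976 + 1.435 + 0.719 + 1.407 + 2.522 = 7.059
σ²_T = 7.059 + 2 × 3.365 = 13.789
α (item deleted) = (5/4)·(1 − 7.059/13.789) = 0.61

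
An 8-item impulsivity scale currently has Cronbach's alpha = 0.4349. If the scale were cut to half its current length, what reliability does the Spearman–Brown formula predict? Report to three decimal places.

predicted reliability = 0.278

Length factor m = 1/2
α' = m·α / (1 − (1−m)·α)
   = 1/2 × 0.4349 / (1 − (1 − 1/2) × 0.4349)
   = 0.2175 / 0.7825 = 0.278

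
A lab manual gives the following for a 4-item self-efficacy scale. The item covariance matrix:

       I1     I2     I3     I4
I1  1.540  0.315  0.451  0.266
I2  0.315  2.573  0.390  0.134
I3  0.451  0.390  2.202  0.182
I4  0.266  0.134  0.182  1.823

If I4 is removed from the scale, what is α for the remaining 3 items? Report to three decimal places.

α = 0.402

Remaining items: I1, I2, I3 (k = 3).
ΣVar(i) = 1.540 + 2.573 + 2.202 = 6.315
σ²_total = 6.315 + 2 × 1.156 = 8.627
α (item deleted) = (3/2)·(1 − 6.315/8.627) = 0.402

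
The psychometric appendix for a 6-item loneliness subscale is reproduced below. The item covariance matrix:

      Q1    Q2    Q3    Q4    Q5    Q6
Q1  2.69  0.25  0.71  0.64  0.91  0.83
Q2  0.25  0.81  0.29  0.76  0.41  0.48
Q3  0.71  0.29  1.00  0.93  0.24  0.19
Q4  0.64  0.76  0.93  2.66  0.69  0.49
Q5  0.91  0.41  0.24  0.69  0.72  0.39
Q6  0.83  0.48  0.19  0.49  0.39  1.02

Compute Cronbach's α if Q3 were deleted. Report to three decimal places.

Remaining items: Q1, Q2, Q4, Q5, Q6 (k = 5).
Σσ²ᵢ = 2.69 + 0.81 + 2.66 + 0.72 + 1.02 = 7.90
σ²_T = 7.90 + 2 × 5.85 = 19.60
α (item deleted) = (5/4)·(1 − 7.90/19.60) = 0.746

Cronbach's α = 0.746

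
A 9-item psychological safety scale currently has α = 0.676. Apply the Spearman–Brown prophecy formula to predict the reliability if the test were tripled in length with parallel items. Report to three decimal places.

predicted reliability = 0.862

Length factor m = 3
α' = m·α / (1 + (m−1)·α)
   = 3 × 0.676 / (1 + (3 − 1) × 0.676)
   = 2.0280 / 2.3520 = 0.862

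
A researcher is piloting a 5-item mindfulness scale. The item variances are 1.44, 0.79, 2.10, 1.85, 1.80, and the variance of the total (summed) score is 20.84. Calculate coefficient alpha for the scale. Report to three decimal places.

coefficient alpha = 0.771

Σσ²ᵢ = 1.44 + 0.79 + 2.10 + 1.85 + 1.80 = 7.98
α = (k/(k−1))·(1 − Σσ²ᵢ/σ²_total) = (5/4)·(1 − 7.98/20.84) = 0.771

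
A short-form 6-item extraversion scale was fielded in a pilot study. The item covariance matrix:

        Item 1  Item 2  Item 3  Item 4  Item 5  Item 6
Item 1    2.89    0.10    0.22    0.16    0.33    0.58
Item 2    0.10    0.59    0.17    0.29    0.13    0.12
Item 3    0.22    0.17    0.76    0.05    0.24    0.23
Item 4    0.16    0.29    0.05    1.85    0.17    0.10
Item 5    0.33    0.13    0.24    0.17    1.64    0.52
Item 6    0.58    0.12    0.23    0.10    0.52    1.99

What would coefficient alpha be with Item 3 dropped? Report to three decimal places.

Remaining items: Item 1, Item 2, Item 4, Item 5, Item 6 (k = 5).
ΣVar(i) = 2.89 + 0.59 + 1.85 + 1.64 + 1.99 = 8.96
total variance = 8.96 + 2 × 2.50 = 13.96
α (item deleted) = (5/4)·(1 − 8.96/13.96) = 0.448

coefficient alpha = 0.448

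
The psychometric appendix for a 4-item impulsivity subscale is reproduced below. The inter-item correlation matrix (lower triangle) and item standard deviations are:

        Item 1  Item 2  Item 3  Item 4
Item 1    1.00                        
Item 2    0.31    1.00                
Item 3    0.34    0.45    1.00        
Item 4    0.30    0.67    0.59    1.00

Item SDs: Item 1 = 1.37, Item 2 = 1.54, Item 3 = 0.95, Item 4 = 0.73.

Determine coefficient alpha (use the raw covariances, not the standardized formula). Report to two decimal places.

coefficient alpha = 0.71

Σσ²ᵢ = 1.37² + 1.54² + 0.95² + 0.73² = 5.6839
Covariances σ_ij = r_ij · s_i · s_j:
  σ(Item 1,Item 2) = 0.31 × 1.37 × 1.54 = 0.6540
  σ(Item 1,Item 3) = 0.34 × 1.37 × 0.95 = 0.4425
  σ(Item 1,Item 4) = 0.30 × 1.37 × 0.73 = 0.3000
  σ(Item 2,Item 3) = 0.45 × 1.54 × 0.95 = 0.6583
  σ(Item 2,Item 4) = 0.67 × 1.54 × 0.73 = 0.7532
  σ(Item 3,Item 4) = 0.59 × 0.95 × 0.73 = 0.4092
σ²_T = Σσ²ᵢ + 2·Σσ_ij = 5.6839 + 2 × 3.2172 = 12.1183
α = (4/3)·(1 − 5.6839/12.1183) = 0.71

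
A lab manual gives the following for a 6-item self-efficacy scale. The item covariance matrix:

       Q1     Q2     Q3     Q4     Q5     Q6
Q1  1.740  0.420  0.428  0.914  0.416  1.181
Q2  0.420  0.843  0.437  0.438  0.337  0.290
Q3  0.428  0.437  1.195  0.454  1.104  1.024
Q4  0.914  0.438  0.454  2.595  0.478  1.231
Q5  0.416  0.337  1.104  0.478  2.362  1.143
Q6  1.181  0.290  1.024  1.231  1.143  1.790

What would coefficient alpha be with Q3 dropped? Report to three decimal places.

Remaining items: Q1, Q2, Q4, Q5, Q6 (k = 5).
Σσ²ᵢ = 1.740 + 0.843 + 2.595 + 2.362 + 1.790 = 9.330
σ²_T = 9.330 + 2 × 6.848 = 23.026
α (item deleted) = (5/4)·(1 − 9.330/23.026) = 0.744

coefficient alpha = 0.744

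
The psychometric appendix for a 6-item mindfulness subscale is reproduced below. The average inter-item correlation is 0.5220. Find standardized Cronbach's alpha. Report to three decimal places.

Standardized α = k·r̄ / (1 + (k−1)·r̄) = 6 × 0.5220 / (1 + 5 × 0.5220)
  = 3.1320 / 3.6100 = 0.868

standardized Cronbach's alpha = 0.868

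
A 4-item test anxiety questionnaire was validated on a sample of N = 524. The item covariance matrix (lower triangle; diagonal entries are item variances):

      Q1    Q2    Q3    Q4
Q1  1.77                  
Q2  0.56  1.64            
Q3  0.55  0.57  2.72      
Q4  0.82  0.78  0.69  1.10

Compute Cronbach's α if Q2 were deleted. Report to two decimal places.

Cronbach's α = 0.64

Remaining items: Q1, Q3, Q4 (k = 3).
Σσ²ᵢ = 1.77 + 2.72 + 1.10 = 5.59
total variance = 5.59 + 2 × 2.06 = 9.71
α (item deleted) = (3/2)·(1 − 5.59/9.71) = 0.64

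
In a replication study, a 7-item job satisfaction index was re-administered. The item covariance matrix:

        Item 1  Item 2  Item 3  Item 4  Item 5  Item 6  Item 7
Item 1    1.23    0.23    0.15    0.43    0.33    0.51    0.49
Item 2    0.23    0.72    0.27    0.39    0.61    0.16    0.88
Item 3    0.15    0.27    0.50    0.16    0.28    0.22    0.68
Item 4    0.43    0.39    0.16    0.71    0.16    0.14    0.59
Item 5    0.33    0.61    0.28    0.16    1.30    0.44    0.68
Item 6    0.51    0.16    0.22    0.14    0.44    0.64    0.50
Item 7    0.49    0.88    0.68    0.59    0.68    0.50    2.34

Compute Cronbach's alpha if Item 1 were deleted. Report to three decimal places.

α = 0.798

Remaining items: Item 2, Item 3, Item 4, Item 5, Item 6, Item 7 (k = 6).
Σσ²ᵢ = 0.72 + 0.50 + 0.71 + 1.30 + 0.64 + 2.34 = 6.21
σ²_total = 6.21 + 2 × 6.16 = 18.53
α (item deleted) = (6/5)·(1 − 6.21/18.53) = 0.798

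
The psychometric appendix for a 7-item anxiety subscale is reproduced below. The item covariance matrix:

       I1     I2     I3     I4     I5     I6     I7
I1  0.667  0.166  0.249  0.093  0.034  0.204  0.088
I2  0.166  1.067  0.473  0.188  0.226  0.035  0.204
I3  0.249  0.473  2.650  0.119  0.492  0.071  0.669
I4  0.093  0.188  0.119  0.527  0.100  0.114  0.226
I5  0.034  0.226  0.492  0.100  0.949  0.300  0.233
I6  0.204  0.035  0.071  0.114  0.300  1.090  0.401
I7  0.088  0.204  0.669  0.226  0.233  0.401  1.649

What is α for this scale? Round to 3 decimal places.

α = 0.608

Σσ²ᵢ = 0.667 + 1.067 + 2.650 + 0.527 + 0.949 + 1.090 + 1.649 = 8.599
Sum of the distinct covariances = 4.685
total variance = 8.599 + 2 × 4.685 = 17.969
α = (k/(k−1))·(1 − Σσ²ᵢ/total variance) = (7/6)·(1 − 8.599/17.969) = 0.608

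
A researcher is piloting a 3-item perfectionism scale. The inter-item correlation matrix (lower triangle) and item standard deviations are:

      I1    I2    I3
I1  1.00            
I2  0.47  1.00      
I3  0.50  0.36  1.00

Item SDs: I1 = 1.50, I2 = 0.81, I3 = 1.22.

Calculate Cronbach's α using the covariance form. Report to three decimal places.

Cronbach's α = 0.684

Σσ²ᵢ = 1.50² + 0.81² + 1.22² = 4.3945
Covariances σ_ij = r_ij · s_i · s_j:
  σ(I1,I2) = 0.47 × 1.50 × 0.81 = 0.5711
  σ(I1,I3) = 0.50 × 1.50 × 1.22 = 0.9150
  σ(I2,I3) = 0.36 × 0.81 × 1.22 = 0.3558
σ²_T = Σσ²ᵢ + 2·Σσ_ij = 4.3945 + 2 × 1.8419 = 8.0783
α = (3/2)·(1 − 4.3945/8.0783) = 0.684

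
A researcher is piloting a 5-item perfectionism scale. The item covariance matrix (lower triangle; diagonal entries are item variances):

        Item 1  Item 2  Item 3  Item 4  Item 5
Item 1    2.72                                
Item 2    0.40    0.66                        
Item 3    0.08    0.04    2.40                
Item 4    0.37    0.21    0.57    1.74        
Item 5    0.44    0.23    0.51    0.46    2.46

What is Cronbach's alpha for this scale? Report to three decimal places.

Cronbach's alpha = 0.498

sum of item variances = 2.72 + 0.66 + 2.40 + 1.74 + 2.46 = 9.98
Sum of off-diagonal covariances = 3.31
σ²_T = 9.98 + 2 × 3.31 = 16.60
α = (k/(k−1))·(1 − sum of item variances/σ²_T) = (5/4)·(1 − 9.98/16.60) = 0.498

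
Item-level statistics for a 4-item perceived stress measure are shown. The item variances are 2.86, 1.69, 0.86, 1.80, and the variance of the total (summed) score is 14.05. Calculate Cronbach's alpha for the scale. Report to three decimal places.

Σσ²ᵢ = 2.86 + 1.69 + 0.86 + 1.80 = 7.21
α = (k/(k−1))·(1 − Σσ²ᵢ/total variance) = (4/3)·(1 − 7.21/14.05) = 0.649

Cronbach's alpha = 0.649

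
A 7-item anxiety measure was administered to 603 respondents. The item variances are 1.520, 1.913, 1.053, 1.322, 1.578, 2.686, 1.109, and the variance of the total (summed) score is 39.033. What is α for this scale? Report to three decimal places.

α = 0.832

ΣVar(i) = 1.520 + 1.913 + 1.053 + 1.322 + 1.578 + 2.686 + 1.109 = 11.181
α = (k/(k−1))·(1 − ΣVar(i)/total variance) = (7/6)·(1 − 11.181/39.033) = 0.832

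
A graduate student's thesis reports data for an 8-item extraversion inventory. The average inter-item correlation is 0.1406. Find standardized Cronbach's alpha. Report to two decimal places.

Standardized α = k·r̄ / (1 + (k−1)·r̄) = 8 × 0.1406 / (1 + 7 × 0.1406)
  = 1.1248 / 1.9842 = 0.57

α = 0.57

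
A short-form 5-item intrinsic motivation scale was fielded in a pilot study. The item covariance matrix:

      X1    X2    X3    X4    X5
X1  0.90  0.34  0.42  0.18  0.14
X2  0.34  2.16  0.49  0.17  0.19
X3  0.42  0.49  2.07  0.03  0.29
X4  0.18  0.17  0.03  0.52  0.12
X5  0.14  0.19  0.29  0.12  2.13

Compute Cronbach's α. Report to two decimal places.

α = 0.47

Σσᵢ² = 0.90 + 2.16 + 2.07 + 0.52 + 2.13 = 7.78
Sum of the distinct covariances = 2.37
total variance = 7.78 + 2 × 2.37 = 12.52
α = (k/(k−1))·(1 − Σσᵢ²/total variance) = (5/4)·(1 − 7.78/12.52) = 0.47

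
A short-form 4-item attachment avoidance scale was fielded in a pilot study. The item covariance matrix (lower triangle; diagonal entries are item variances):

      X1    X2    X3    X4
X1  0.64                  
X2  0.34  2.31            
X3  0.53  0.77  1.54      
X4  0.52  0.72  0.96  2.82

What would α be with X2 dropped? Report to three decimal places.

Remaining items: X1, X3, X4 (k = 3).
Σσ²ᵢ = 0.64 + 1.54 + 2.82 = 5.00
Var(T) = 5.00 + 2 × 2.01 = 9.02
α (item deleted) = (3/2)·(1 − 5.00/9.02) = 0.669

α = 0.669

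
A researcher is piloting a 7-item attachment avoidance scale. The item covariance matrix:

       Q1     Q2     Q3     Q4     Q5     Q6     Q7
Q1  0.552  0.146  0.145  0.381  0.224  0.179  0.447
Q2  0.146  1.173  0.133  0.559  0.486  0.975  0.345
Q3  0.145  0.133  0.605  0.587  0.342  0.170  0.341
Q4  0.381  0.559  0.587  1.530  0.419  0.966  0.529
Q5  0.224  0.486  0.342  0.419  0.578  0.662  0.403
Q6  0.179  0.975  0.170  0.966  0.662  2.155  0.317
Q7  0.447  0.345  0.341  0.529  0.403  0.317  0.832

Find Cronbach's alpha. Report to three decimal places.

Cronbach's alpha = 0.819

Σσᵢ² = 0.552 + 1.173 + 0.605 + 1.530 + 0.578 + 2.155 + 0.832 = 7.425
Sum of off-diagonal covariances = 8.756
σ²_T = 7.425 + 2 × 8.756 = 24.937
α = (k/(k−1))·(1 − Σσᵢ²/σ²_T) = (7/6)·(1 − 7.425/24.937) = 0.819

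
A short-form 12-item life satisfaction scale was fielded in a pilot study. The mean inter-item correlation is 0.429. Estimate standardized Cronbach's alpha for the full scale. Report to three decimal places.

standardized Cronbach's alpha = 0.900

Standardized α = k·r̄ / (1 + (k−1)·r̄) = 12 × 0.429 / (1 + 11 × 0.429)
  = 5.1480 / 5.7190 = 0.900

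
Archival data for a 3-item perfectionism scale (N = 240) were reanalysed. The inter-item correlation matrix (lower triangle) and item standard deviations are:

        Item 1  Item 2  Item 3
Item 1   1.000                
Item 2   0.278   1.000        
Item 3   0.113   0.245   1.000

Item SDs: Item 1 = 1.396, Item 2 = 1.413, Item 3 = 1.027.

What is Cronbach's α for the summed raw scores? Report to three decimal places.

Cronbach's α = 0.448

Σσ²ᵢ = 1.396² + 1.413² + 1.027² = 5.0001
Covariances σ_ij = r_ij · s_i · s_j:
  σ(Item 1,Item 2) = 0.278 × 1.396 × 1.413 = 0.5484
  σ(Item 1,Item 3) = 0.113 × 1.396 × 1.027 = 0.1620
  σ(Item 2,Item 3) = 0.245 × 1.413 × 1.027 = 0.3555
σ²_T = Σσ²ᵢ + 2·Σσ_ij = 5.0001 + 2 × 1.0659 = 7.1319
α = (3/2)·(1 − 5.0001/7.1319) = 0.448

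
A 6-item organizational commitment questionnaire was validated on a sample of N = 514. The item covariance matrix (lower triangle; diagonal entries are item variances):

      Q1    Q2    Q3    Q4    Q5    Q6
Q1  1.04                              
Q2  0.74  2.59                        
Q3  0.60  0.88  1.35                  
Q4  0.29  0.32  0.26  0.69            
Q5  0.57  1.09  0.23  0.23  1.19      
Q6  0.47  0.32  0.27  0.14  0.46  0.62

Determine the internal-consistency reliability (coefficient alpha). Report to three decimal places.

α = 0.777

Σσ²ᵢ = 1.04 + 2.59 + 1.35 + 0.69 + 1.19 + 0.62 = 7.48
Σ_{i<j} σ_ij = 6.87
σ²_total = 7.48 + 2 × 6.87 = 21.22
α = (k/(k−1))·(1 − Σσ²ᵢ/σ²_total) = (6/5)·(1 − 7.48/21.22) = 0.777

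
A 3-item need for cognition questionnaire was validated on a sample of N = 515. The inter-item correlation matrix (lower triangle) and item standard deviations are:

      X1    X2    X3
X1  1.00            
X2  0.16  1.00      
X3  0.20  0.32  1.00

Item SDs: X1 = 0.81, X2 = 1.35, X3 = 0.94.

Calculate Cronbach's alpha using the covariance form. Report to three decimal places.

Σσ²ᵢ = 0.81² + 1.35² + 0.94² = 3.3622
Covariances σ_ij = r_ij · s_i · s_j:
  σ(X1,X2) = 0.16 × 0.81 × 1.35 = 0.1750
  σ(X1,X3) = 0.20 × 0.81 × 0.94 = 0.1523
  σ(X2,X3) = 0.32 × 1.35 × 0.94 = 0.4061
σ²_T = Σσ²ᵢ + 2·Σσ_ij = 3.3622 + 2 × 0.7334 = 4.8290
α = (3/2)·(1 − 3.3622/4.8290) = 0.456

Cronbach's alpha = 0.456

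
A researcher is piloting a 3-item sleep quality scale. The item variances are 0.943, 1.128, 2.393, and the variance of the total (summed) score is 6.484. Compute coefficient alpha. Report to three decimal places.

Σσ²ᵢ = 0.943 + 1.128 + 2.393 = 4.464
α = (k/(k−1))·(1 − Σσ²ᵢ/σ²_total) = (3/2)·(1 − 4.464/6.484) = 0.467

coefficient alpha = 0.467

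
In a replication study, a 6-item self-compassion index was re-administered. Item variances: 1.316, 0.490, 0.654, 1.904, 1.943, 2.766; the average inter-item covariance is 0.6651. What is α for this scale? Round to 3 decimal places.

Σσ²ᵢ = 1.316 + 0.490 + 0.654 + 1.904 + 1.943 + 2.766 = 9.073
Sum of the 15 distinct covariances = 15 × 0.6651 = 9.9765
Var(T) = Σσ²ᵢ + 2·Σcov = 9.073 + 2 × 9.9765 = 29.0260
α = (6/5)·(1 − 9.073/29.0260) = 0.825

α = 0.825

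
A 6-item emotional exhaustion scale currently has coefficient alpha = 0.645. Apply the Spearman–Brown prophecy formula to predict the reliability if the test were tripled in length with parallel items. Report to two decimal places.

Length factor m = 3
α' = m·α / (1 + (m−1)·α)
   = 3 × 0.645 / (1 + (3 − 1) × 0.645)
   = 1.9350 / 2.2900 = 0.84

predicted reliability = 0.84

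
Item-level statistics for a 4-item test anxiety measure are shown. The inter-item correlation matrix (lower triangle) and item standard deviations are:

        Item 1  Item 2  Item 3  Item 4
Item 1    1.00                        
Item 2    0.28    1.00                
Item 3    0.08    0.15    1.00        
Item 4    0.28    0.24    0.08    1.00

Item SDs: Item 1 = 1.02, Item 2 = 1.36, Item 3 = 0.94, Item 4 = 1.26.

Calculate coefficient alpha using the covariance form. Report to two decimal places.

α = 0.48

Σσ²ᵢ = 1.02² + 1.36² + 0.94² + 1.26² = 5.3612
Covariances σ_ij = r_ij · s_i · s_j:
  σ(Item 1,Item 2) = 0.28 × 1.02 × 1.36 = 0.3884
  σ(Item 1,Item 3) = 0.08 × 1.02 × 0.94 = 0.0767
  σ(Item 1,Item 4) = 0.28 × 1.02 × 1.26 = 0.3599
  σ(Item 2,Item 3) = 0.15 × 1.36 × 0.94 = 0.1918
  σ(Item 2,Item 4) = 0.24 × 1.36 × 1.26 = 0.4113
  σ(Item 3,Item 4) = 0.08 × 0.94 × 1.26 = 0.0948
σ²_T = Σσ²ᵢ + 2·Σσ_ij = 5.3612 + 2 × 1.5229 = 8.4070
α = (4/3)·(1 − 5.3612/8.4070) = 0.48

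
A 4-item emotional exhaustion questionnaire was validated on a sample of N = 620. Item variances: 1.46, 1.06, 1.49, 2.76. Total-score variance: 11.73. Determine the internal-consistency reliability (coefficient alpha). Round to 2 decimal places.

α = 0.56

Σσ²ᵢ = 1.46 + 1.06 + 1.49 + 2.76 = 6.77
α = (k/(k−1))·(1 − Σσ²ᵢ/σ²_total) = (4/3)·(1 − 6.77/11.73) = 0.56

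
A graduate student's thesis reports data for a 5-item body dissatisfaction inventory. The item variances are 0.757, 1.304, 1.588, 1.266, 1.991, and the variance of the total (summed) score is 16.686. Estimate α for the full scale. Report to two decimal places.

Σσᵢ² = 0.757 + 1.304 + 1.588 + 1.266 + 1.991 = 6.906
α = (k/(k−1))·(1 − Σσᵢ²/σ²_total) = (5/4)·(1 − 6.906/16.686) = 0.73

α = 0.73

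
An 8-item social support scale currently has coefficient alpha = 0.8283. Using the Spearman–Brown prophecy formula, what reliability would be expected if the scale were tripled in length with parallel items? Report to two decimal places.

predicted reliability = 0.94

Length factor m = 3
α' = m·α / (1 + (m−1)·α)
   = 3 × 0.8283 / (1 + (3 − 1) × 0.8283)
   = 2.4849 / 2.6566 = 0.94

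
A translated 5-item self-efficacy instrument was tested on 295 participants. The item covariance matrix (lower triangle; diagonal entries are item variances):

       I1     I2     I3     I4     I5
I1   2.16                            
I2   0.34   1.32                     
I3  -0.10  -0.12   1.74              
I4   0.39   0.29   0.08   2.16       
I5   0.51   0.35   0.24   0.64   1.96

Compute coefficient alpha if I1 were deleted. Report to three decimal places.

α = 0.389

Remaining items: I2, I3, I4, I5 (k = 4).
Σσ²ᵢ = 1.32 + 1.74 + 2.16 + 1.96 = 7.18
Var(T) = 7.18 + 2 × 1.48 = 10.14
α (item deleted) = (4/3)·(1 − 7.18/10.14) = 0.389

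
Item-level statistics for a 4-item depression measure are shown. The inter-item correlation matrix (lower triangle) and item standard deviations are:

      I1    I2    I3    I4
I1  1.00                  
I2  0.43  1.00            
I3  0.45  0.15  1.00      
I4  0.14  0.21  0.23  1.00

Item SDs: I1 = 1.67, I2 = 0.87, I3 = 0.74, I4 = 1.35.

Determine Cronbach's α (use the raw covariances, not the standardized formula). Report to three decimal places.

α = 0.549

Σσ²ᵢ = 1.67² + 0.87² + 0.74² + 1.35² = 5.9159
Covariances σ_ij = r_ij · s_i · s_j:
  σ(I1,I2) = 0.43 × 1.67 × 0.87 = 0.6247
  σ(I1,I3) = 0.45 × 1.67 × 0.74 = 0.5561
  σ(I1,I4) = 0.14 × 1.67 × 1.35 = 0.3156
  σ(I2,I3) = 0.15 × 0.87 × 0.74 = 0.0966
  σ(I2,I4) = 0.21 × 0.87 × 1.35 = 0.2466
  σ(I3,I4) = 0.23 × 0.74 × 1.35 = 0.2298
σ²_T = Σσ²ᵢ + 2·Σσ_ij = 5.9159 + 2 × 2.0694 = 10.0547
α = (4/3)·(1 − 5.9159/10.0547) = 0.549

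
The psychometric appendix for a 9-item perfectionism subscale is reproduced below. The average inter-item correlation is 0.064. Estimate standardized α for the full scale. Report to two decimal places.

standardized α = 0.38

Standardized α = k·r̄ / (1 + (k−1)·r̄) = 9 × 0.064 / (1 + 8 × 0.064)
  = 0.5760 / 1.5120 = 0.38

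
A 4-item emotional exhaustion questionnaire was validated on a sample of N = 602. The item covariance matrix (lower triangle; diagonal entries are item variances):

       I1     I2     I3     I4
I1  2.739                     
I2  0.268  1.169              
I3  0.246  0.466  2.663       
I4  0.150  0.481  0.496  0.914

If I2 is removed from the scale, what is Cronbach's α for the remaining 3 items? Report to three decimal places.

Remaining items: I1, I3, I4 (k = 3).
Σσ²ᵢ = 2.739 + 2.663 + 0.914 = 6.316
σ²_total = 6.316 + 2 × 0.892 = 8.100
α (item deleted) = (3/2)·(1 − 6.316/8.100) = 0.330

α = 0.330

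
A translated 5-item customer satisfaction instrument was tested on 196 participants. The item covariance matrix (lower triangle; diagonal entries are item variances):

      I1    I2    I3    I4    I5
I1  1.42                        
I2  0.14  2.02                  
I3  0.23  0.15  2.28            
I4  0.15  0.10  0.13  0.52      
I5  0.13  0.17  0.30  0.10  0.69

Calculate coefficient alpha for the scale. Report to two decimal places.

ΣVar(i) = 1.42 + 2.02 + 2.28 + 0.52 + 0.69 = 6.93
Sum of off-diagonal covariances = 1.60
σ²_T = 6.93 + 2 × 1.60 = 10.13
α = (k/(k−1))·(1 − ΣVar(i)/σ²_T) = (5/4)·(1 − 6.93/10.13) = 0.39

α = 0.39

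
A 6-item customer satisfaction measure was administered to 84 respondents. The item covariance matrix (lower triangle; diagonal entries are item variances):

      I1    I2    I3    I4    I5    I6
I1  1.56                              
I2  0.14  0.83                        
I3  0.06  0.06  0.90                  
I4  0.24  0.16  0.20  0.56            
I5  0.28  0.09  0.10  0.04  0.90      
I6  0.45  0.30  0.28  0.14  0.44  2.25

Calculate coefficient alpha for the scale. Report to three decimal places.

Σσ²ᵢ = 1.56 + 0.83 + 0.90 + 0.56 + 0.90 + 2.25 = 7.00
Sum of off-diagonal covariances = 2.98
total variance = 7.00 + 2 × 2.98 = 12.96
α = (k/(k−1))·(1 − Σσ²ᵢ/total variance) = (6/5)·(1 − 7.00/12.96) = 0.552

α = 0.552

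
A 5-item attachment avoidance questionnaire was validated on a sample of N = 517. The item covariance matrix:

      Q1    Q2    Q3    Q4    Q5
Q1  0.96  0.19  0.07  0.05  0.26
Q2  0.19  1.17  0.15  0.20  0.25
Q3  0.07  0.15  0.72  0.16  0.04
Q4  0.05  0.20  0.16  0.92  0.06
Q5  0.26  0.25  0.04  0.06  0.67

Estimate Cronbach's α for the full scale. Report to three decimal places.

α = 0.490

Σσᵢ² = 0.96 + 1.17 + 0.72 + 0.92 + 0.67 = 4.44
Sum of the distinct covariances = 1.43
Var(T) = 4.44 + 2 × 1.43 = 7.30
α = (k/(k−1))·(1 − Σσᵢ²/Var(T)) = (5/4)·(1 − 4.44/7.30) = 0.490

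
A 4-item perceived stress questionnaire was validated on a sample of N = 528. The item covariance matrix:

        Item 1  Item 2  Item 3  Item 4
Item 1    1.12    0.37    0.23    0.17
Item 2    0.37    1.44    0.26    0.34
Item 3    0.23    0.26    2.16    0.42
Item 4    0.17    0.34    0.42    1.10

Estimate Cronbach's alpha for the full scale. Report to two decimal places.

Σσᵢ² = 1.12 + 1.44 + 2.16 + 1.10 = 5.82
Σ_{i<j} σ_ij = 1.79
Var(T) = 5.82 + 2 × 1.79 = 9.40
α = (k/(k−1))·(1 − Σσᵢ²/Var(T)) = (4/3)·(1 − 5.82/9.40) = 0.51

Cronbach's alpha = 0.51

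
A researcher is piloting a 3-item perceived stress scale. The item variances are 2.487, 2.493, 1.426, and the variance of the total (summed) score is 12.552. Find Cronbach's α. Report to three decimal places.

ΣVar(i) = 2.487 + 2.493 + 1.426 = 6.406
α = (k/(k−1))·(1 − ΣVar(i)/Var(T)) = (3/2)·(1 − 6.406/12.552) = 0.734

α = 0.734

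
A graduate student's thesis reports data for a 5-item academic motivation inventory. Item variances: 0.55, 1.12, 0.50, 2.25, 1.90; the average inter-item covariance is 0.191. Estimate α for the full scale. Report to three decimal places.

α = 0.471

Σσ²ᵢ = 0.55 + 1.12 + 0.50 + 2.25 + 1.90 = 6.32
Sum of the 10 distinct covariances = 10 × 0.191 = 1.910
σ²_total = Σσ²ᵢ + 2·Σcov = 6.32 + 2 × 1.910 = 10.140
α = (5/4)·(1 − 6.32/10.140) = 0.471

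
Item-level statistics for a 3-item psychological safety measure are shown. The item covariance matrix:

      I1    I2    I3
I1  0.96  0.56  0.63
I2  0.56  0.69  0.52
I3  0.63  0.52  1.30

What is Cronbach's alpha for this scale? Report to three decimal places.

α = 0.805

ΣVar(i) = 0.96 + 0.69 + 1.30 = 2.95
Sum of off-diagonal covariances = 1.71
σ²_T = 2.95 + 2 × 1.71 = 6.37
α = (k/(k−1))·(1 − ΣVar(i)/σ²_T) = (3/2)·(1 − 2.95/6.37) = 0.805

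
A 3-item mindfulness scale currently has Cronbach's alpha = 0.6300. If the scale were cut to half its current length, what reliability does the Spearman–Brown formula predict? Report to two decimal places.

Length factor m = 1/2
α' = m·α / (1 − (1−m)·α)
   = 1/2 × 0.6300 / (1 − (1 − 1/2) × 0.6300)
   = 0.3150 / 0.6850 = 0.46

predicted reliability = 0.46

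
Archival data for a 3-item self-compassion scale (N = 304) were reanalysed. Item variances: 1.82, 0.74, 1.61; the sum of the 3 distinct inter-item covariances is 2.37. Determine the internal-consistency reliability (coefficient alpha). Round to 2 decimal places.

sum of item variances = 1.82 + 0.74 + 1.61 = 4.17
Sum of distinct covariances = 2.37
σ²_total = sum of item variances + 2·Σcov = 4.17 + 2 × 2.37 = 8.91
α = (3/2)·(1 − 4.17/8.91) = 0.80

coefficient alpha = 0.80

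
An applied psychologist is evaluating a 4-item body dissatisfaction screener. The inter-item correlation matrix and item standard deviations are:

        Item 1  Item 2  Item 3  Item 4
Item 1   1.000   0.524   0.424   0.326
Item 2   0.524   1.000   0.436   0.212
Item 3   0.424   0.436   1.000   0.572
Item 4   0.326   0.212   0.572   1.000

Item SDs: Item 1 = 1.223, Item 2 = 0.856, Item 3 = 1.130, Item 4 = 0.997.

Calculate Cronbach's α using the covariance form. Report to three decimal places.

α = 0.737

Σσ²ᵢ = 1.223² + 0.856² + 1.130² + 0.997² = 4.4994
Covariances σ_ij = r_ij · s_i · s_j:
  σ(Item 1,Item 2) = 0.524 × 1.223 × 0.856 = 0.5486
  σ(Item 1,Item 3) = 0.424 × 1.223 × 1.130 = 0.5860
  σ(Item 1,Item 4) = 0.326 × 1.223 × 0.997 = 0.3975
  σ(Item 2,Item 3) = 0.436 × 0.856 × 1.130 = 0.4217
  σ(Item 2,Item 4) = 0.212 × 0.856 × 0.997 = 0.1809
  σ(Item 3,Item 4) = 0.572 × 1.130 × 0.997 = 0.6444
σ²_T = Σσ²ᵢ + 2·Σσ_ij = 4.4994 + 2 × 2.7791 = 10.0576
α = (4/3)·(1 − 4.4994/10.0576) = 0.737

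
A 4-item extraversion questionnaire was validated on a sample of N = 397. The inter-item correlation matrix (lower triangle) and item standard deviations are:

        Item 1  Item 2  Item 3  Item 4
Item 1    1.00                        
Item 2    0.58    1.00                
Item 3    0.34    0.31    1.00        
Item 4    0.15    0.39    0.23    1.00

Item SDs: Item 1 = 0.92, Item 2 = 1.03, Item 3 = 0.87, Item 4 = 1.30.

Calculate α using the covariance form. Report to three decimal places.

α = 0.648

Σσ²ᵢ = 0.92² + 1.03² + 0.87² + 1.30² = 4.3542
Covariances σ_ij = r_ij · s_i · s_j:
  σ(Item 1,Item 2) = 0.58 × 0.92 × 1.03 = 0.5496
  σ(Item 1,Item 3) = 0.34 × 0.92 × 0.87 = 0.2721
  σ(Item 1,Item 4) = 0.15 × 0.92 × 1.30 = 0.1794
  σ(Item 2,Item 3) = 0.31 × 1.03 × 0.87 = 0.2778
  σ(Item 2,Item 4) = 0.39 × 1.03 × 1.30 = 0.5222
  σ(Item 3,Item 4) = 0.23 × 0.87 × 1.30 = 0.2601
σ²_T = Σσ²ᵢ + 2·Σσ_ij = 4.3542 + 2 × 2.0612 = 8.4766
α = (4/3)·(1 − 4.3542/8.4766) = 0.648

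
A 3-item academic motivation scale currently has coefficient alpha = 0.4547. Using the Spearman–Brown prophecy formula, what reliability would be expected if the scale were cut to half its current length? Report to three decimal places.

predicted reliability = 0.294

Length factor m = 1/2
α' = m·α / (1 − (1−m)·α)
   = 1/2 × 0.4547 / (1 − (1 − 1/2) × 0.4547)
   = 0.2273 / 0.7727 = 0.294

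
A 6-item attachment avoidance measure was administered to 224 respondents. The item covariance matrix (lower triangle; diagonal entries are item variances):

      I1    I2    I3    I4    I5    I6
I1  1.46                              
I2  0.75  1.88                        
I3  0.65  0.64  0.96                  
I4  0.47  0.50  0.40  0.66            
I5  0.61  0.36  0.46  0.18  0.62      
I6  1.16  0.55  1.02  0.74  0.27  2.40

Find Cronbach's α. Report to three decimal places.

Σσ²ᵢ = 1.46 + 1.88 + 0.96 + 0.66 + 0.62 + 2.40 = 7.98
Sum of the distinct covariances = 8.76
σ²_total = 7.98 + 2 × 8.76 = 25.50
α = (k/(k−1))·(1 − Σσ²ᵢ/σ²_total) = (6/5)·(1 − 7.98/25.50) = 0.824

α = 0.824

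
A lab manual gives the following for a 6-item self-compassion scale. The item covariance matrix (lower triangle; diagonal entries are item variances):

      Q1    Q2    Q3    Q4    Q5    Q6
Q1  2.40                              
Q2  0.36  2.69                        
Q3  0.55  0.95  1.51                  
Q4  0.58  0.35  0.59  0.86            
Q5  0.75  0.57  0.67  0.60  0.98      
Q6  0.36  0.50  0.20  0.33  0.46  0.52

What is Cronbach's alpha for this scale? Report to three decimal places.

α = 0.763

Σσᵢ² = 2.40 + 2.69 + 1.51 + 0.86 + 0.98 + 0.52 = 8.96
Σ_{i<j} σ_ij = 7.82
σ²_total = 8.96 + 2 × 7.82 = 24.60
α = (k/(k−1))·(1 − Σσᵢ²/σ²_total) = (6/5)·(1 − 8.96/24.60) = 0.763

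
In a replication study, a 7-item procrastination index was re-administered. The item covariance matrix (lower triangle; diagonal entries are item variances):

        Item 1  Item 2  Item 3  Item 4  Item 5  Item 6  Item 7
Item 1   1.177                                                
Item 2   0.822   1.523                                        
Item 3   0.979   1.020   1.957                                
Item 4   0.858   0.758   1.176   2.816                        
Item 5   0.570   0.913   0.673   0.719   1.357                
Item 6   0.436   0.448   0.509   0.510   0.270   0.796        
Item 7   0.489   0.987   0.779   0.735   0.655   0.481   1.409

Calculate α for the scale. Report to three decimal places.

Σσᵢ² = 1.177 + 1.523 + 1.957 + 2.816 + 1.357 + 0.796 + 1.409 = 11.035
Sum of the distinct covariances = 14.787
Var(T) = 11.035 + 2 × 14.787 = 40.609
α = (k/(k−1))·(1 − Σσᵢ²/Var(T)) = (7/6)·(1 − 11.035/40.609) = 0.850

α = 0.850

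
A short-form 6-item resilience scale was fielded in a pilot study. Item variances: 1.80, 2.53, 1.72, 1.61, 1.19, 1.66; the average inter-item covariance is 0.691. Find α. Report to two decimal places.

Σσ²ᵢ = 1.80 + 2.53 + 1.72 + 1.61 + 1.19 + 1.66 = 10.51
Sum of the 15 distinct covariances = 15 × 0.691 = 10.365
σ²_total = Σσ²ᵢ + 2·Σcov = 10.51 + 2 × 10.365 = 31.240
α = (6/5)·(1 − 10.51/31.240) = 0.80

α = 0.80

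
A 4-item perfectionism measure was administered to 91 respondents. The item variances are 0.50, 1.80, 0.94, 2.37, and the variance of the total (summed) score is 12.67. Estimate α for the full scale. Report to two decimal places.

Σσ²ᵢ = 0.50 + 1.80 + 0.94 + 2.37 = 5.61
α = (k/(k−1))·(1 − Σσ²ᵢ/σ²_T) = (4/3)·(1 − 5.61/12.67) = 0.74

α = 0.74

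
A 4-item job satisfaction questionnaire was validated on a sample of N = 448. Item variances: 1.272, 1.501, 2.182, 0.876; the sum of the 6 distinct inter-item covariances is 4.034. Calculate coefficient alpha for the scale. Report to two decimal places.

α = 0.77

Σσ²ᵢ = 1.272 + 1.501 + 2.182 + 0.876 = 5.831
Sum of distinct covariances = 4.034
total variance = Σσ²ᵢ + 2·Σcov = 5.831 + 2 × 4.034 = 13.899
α = (4/3)·(1 − 5.831/13.899) = 0.77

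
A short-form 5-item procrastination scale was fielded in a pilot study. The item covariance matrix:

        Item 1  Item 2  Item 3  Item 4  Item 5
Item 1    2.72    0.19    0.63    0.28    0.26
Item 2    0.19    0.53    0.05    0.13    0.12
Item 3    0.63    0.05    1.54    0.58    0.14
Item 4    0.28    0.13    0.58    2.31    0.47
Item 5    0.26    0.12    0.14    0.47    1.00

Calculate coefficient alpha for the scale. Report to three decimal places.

Σσᵢ² = 2.72 + 0.53 + 1.54 + 2.31 + 1.00 = 8.10
Σ_{i<j} σ_ij = 2.85
σ²_T = 8.10 + 2 × 2.85 = 13.80
α = (k/(k−1))·(1 − Σσᵢ²/σ²_T) = (5/4)·(1 − 8.10/13.80) = 0.516

α = 0.516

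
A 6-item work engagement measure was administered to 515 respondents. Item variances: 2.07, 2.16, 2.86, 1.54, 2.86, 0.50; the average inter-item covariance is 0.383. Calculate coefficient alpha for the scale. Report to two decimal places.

coefficient alpha = 0.59

sum of item variances = 2.07 + 2.16 + 2.86 + 1.54 + 2.86 + 0.50 = 11.99
Sum of the 15 distinct covariances = 15 × 0.383 = 5.745
Var(T) = sum of item variances + 2·Σcov = 11.99 + 2 × 5.745 = 23.480
α = (6/5)·(1 − 11.99/23.480) = 0.59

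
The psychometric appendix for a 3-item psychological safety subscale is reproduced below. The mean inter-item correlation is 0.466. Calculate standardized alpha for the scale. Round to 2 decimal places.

Standardized α = k·r̄ / (1 + (k−1)·r̄) = 3 × 0.466 / (1 + 2 × 0.466)
  = 1.3980 / 1.9320 = 0.72

standardized alpha = 0.72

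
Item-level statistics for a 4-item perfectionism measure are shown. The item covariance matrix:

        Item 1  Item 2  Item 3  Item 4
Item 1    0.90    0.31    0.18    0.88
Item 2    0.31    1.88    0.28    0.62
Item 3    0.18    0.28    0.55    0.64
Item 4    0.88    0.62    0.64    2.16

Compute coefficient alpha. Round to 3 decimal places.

coefficient alpha = 0.686

Σσ²ᵢ = 0.90 + 1.88 + 0.55 + 2.16 = 5.49
Σ_{i<j} σ_ij = 2.91
σ²_T = 5.49 + 2 × 2.91 = 11.31
α = (k/(k−1))·(1 − Σσ²ᵢ/σ²_T) = (4/3)·(1 − 5.49/11.31) = 0.686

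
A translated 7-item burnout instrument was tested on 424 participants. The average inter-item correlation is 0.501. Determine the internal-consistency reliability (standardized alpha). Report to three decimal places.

α = 0.875

Standardized α = k·r̄ / (1 + (k−1)·r̄) = 7 × 0.501 / (1 + 6 × 0.501)
  = 3.5070 / 4.0060 = 0.875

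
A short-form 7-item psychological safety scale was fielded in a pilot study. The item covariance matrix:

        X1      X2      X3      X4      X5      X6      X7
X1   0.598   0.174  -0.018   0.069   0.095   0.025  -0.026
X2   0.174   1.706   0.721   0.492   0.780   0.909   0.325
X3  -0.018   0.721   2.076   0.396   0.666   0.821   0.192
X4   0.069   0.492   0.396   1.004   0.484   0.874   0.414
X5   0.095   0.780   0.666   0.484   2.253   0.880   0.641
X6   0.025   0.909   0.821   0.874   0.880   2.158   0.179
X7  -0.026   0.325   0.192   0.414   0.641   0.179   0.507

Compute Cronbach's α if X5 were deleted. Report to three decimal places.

Remaining items: X1, X2, X3, X4, X6, X7 (k = 6).
ΣVar(i) = 0.598 + 1.706 + 2.076 + 1.004 + 2.158 + 0.507 = 8.049
Var(T) = 8.049 + 2 × 5.547 = 19.143
α (item deleted) = (6/5)·(1 − 8.049/19.143) = 0.695

α = 0.695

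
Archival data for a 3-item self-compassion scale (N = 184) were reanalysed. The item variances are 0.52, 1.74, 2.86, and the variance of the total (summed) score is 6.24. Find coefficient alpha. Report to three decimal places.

Σσ²ᵢ = 0.52 + 1.74 + 2.86 = 5.12
α = (k/(k−1))·(1 − Σσ²ᵢ/Var(T)) = (3/2)·(1 − 5.12/6.24) = 0.269

α = 0.269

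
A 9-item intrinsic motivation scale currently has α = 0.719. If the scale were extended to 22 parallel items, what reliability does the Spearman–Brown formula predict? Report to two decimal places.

Length factor m = 22/9 = 2.4444
α' = m·α / (1 + (m−1)·α)
   = 22/9 × 0.719 / (1 + (22/9 − 1) × 0.719)
   = 1.7576 / 2.0386 = 0.86

predicted reliability = 0.86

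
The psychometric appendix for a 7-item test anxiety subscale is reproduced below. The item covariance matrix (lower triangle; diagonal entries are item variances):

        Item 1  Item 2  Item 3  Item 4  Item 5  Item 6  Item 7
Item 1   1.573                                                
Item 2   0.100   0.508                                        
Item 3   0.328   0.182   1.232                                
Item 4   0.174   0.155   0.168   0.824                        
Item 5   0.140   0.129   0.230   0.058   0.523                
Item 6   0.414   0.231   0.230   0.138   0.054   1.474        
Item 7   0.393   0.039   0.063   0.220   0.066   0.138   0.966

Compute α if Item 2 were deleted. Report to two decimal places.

α = 0.55

Remaining items: Item 1, Item 3, Item 4, Item 5, Item 6, Item 7 (k = 6).
ΣVar(i) = 1.573 + 1.232 + 0.824 + 0.523 + 1.474 + 0.966 = 6.592
Var(T) = 6.592 + 2 × 2.814 = 12.220
α (item deleted) = (6/5)·(1 − 6.592/12.220) = 0.55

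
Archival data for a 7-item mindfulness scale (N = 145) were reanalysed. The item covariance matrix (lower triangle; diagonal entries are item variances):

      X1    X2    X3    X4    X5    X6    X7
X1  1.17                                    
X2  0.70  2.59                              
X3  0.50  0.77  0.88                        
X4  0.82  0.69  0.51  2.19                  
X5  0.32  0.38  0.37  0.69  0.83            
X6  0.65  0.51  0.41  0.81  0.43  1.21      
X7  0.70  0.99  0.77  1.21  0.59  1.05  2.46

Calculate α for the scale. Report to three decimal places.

sum of item variances = 1.17 + 2.59 + 0.88 + 2.19 + 0.83 + 1.21 + 2.46 = 11.33
Sum of off-diagonal covariances = 13.87
Var(T) = 11.33 + 2 × 13.87 = 39.07
α = (k/(k−1))·(1 − sum of item variances/Var(T)) = (7/6)·(1 − 11.33/39.07) = 0.828

α = 0.828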